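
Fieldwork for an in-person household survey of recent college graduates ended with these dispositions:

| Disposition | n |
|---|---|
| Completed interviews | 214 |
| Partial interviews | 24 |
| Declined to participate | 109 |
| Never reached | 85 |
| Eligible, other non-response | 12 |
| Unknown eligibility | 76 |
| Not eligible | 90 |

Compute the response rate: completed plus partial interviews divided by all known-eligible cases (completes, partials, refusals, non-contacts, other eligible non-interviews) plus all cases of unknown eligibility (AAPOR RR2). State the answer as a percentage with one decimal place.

45.8%

Num → 214 + 24 = 238
Denom → 214 + 24 + 109 + 85 + 12 + 76 = 520
RR2 = 238 / 520 = 0.4577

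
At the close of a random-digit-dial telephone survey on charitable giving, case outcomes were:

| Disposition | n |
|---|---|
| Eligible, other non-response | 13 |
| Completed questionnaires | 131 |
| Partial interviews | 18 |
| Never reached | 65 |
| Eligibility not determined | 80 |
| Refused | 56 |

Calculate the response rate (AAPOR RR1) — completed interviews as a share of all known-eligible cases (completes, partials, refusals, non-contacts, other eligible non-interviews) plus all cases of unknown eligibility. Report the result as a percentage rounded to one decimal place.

36.1%

Numerator: 131
Denominator: 131 + 18 + 56 + 65 + 13 + 80 = 363
RR1 = 131 / 363 = 0.3609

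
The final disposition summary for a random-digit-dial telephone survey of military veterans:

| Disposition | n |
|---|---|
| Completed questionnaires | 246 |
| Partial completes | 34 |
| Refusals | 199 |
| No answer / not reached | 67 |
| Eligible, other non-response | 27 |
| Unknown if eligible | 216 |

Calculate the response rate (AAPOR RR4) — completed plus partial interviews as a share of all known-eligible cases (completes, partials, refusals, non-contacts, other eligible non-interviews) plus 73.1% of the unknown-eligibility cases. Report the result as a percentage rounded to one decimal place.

Numerator: 246 + 34 = 280
Determined eligible: 246 + 34 + 199 + 67 + 27 = 573
e × U: 0.7310 × 216 = 157.90
Denominator: 573 + 157.90 = 730.90
RR4 = 280 / 730.90 = 0.3831

38.3%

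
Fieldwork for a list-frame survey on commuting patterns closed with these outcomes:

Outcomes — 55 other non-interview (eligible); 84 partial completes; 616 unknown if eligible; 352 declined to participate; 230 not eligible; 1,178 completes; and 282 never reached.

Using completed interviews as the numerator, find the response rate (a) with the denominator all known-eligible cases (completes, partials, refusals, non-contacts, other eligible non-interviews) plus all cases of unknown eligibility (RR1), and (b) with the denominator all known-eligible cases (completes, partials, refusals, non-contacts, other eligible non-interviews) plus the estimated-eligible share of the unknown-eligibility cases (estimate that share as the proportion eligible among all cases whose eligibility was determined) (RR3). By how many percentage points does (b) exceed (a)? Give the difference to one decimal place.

1.2

Num → 1178
Base → 1178 + 84 + 352 + 282 + 55 + 616 = 2567
RR1 = 1178 / 2567 = 0.4589
Eligible (known) → 1178 + 84 + 352 + 282 + 55 = 1951
e = 1951 / (1951 + 230) = 1951 / 2181 = 0.8945
e × U → 0.8945 × 616 = 551.01
Base → 1951 + 551.01 = 2502.01
RR3 = 1178 / 2502.01 = 0.4708
Difference = 47.08 − 45.89 = 1.19 percentage points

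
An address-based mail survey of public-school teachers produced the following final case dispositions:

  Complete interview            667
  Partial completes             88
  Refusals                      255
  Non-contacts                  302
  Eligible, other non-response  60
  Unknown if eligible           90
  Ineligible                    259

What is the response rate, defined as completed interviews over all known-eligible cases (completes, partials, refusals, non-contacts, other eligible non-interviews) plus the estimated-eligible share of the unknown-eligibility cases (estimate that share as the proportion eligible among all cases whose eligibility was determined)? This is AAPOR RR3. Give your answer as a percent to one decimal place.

46.1%

Num: 667
Eligible (known): 667 + 88 + 255 + 302 + 60 = 1372
e = 1372 / (1372 + 259) = 1372 / 1631 = 0.8412
Eligible share of unknowns: 0.8412 × 90 = 75.71
Denom: 1372 + 75.71 = 1447.71
RR3 = 667 / 1447.71 = 0.4607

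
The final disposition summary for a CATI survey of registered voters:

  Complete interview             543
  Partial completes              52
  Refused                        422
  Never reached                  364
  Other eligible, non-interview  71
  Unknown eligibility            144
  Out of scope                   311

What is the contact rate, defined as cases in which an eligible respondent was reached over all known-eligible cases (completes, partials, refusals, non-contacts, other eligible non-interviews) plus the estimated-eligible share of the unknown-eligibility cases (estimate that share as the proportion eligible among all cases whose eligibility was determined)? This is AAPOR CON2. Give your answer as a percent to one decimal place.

Num → 543 + 52 + 422 + 71 = 1088
Known eligible → 543 + 52 + 422 + 364 + 71 = 1452
e = 1452 / (1452 + 311) = 1452 / 1763 = 0.8236
e × U → 0.8236 × 144 = 118.60
Base → 1452 + 118.60 = 1570.60
CON2 = 1088 / 1570.60 = 0.6927

69.3%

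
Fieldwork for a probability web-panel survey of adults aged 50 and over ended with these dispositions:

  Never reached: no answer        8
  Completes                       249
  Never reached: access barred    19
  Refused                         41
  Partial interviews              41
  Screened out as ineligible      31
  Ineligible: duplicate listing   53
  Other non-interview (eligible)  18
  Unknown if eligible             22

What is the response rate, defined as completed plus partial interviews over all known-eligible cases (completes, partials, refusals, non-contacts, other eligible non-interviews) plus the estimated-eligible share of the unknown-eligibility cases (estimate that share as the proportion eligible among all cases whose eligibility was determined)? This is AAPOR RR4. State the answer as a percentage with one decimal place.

73.6%

No contact after all attempts = 8 + 19 = 27
Screened out, ineligible = 31 + 53 = 84
Num → 249 + 41 = 290
Known eligible → 249 + 41 + 41 + 27 + 18 = 376
e = 376 / (376 + 84) = 376 / 460 = 0.8174
Estimated eligible among unknowns → 0.8174 × 22 = 17.98
Base → 376 + 17.98 = 393.98
RR4 = 290 / 393.98 = 0.7361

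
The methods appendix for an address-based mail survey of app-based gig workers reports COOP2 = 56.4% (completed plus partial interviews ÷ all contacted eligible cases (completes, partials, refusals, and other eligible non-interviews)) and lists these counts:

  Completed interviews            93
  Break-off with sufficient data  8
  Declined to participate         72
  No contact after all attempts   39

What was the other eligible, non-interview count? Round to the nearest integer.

Top = 93 + 8 = 101
COOP2 = 101 / D = 0.564
D = 101 / 0.564 = 179.1
Remaining denominator categories sum to 173
other eligible, non-interview = 179.1 − 173 ≈ 6

6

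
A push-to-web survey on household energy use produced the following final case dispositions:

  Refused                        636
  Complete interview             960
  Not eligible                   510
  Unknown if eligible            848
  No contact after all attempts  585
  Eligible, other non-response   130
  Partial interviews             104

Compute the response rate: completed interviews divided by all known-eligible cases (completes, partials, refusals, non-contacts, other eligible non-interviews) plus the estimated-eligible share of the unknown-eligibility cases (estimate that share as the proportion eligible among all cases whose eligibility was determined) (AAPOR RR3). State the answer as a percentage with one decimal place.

30.8%

Top: 960
Eligible (known): 960 + 104 + 636 + 585 + 130 = 2415
e = 2415 / (2415 + 510) = 2415 / 2925 = 0.8256
Eligible share of unknowns: 0.8256 × 848 = 700.11
Denom: 2415 + 700.11 = 3115.11
RR3 = 960 / 3115.11 = 0.3082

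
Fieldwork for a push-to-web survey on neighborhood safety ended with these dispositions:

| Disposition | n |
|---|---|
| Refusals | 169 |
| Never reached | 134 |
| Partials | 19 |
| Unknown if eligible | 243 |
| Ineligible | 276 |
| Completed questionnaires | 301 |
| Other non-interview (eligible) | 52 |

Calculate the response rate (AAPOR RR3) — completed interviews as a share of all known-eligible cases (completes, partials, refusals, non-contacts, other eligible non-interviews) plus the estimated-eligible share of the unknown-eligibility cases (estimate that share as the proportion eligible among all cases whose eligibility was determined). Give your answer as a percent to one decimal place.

35.5%

Numerator: 301
Known eligible: 301 + 19 + 169 + 134 + 52 = 675
e = 675 / (675 + 276) = 675 / 951 = 0.7098
e × U: 0.7098 × 243 = 172.48
Denominator: 675 + 172.48 = 847.48
RR3 = 301 / 847.48 = 0.3552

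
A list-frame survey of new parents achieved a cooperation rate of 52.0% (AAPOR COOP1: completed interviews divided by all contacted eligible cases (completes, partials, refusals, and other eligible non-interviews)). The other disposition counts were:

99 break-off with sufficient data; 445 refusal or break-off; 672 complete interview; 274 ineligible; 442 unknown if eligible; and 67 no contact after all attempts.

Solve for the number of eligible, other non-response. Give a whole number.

COOP1 = 672 / D = 0.520
D = 672 / 0.520 = 1292.3
Other denominator terms total 1216
eligible, other non-response = 1292.3 − 1216 ≈ 76

76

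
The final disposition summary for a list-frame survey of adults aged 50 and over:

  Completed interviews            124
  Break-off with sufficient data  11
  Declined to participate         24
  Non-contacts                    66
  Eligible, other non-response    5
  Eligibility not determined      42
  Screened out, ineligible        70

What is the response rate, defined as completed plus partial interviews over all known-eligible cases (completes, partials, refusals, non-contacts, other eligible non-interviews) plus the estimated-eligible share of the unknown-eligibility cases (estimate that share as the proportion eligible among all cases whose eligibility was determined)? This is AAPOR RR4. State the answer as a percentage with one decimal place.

Numerator → 124 + 11 = 135
Determined eligible → 124 + 11 + 24 + 66 + 5 = 230
e = 230 / (230 + 70) = 230 / 300 = 0.7667
Estimated eligible among unknowns → 0.7667 × 42 = 32.20
Denom → 230 + 32.20 = 262.20
RR4 = 135 / 262.20 = 0.5149

51.5%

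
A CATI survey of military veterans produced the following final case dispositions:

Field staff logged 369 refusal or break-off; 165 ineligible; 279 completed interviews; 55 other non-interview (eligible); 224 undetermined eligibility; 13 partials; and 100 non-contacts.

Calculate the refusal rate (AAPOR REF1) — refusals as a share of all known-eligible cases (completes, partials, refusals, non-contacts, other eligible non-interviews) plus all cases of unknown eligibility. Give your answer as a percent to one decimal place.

Numerator = 369
Denom = 279 + 13 + 369 + 100 + 55 + 224 = 1040
REF1 = 369 / 1040 = 0.3548

35.5%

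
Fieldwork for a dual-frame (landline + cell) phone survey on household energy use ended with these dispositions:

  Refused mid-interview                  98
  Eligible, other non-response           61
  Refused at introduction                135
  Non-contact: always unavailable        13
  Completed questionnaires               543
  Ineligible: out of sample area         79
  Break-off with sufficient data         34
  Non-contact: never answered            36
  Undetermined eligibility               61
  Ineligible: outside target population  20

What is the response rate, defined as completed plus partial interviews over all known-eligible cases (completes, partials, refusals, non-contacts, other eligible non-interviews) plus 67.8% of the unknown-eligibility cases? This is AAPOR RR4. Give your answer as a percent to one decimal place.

60.0%

Refused = 135 + 98 = 233
Non-contacts = 36 + 13 = 49
Screened out, ineligible = 20 + 79 = 99
Numerator: 543 + 34 = 577
Known eligible: 543 + 34 + 233 + 49 + 61 = 920
Eligible share of unknowns: 0.6780 × 61 = 41.36
Denominator: 920 + 41.36 = 961.36
RR4 = 577 / 961.36 = 0.6002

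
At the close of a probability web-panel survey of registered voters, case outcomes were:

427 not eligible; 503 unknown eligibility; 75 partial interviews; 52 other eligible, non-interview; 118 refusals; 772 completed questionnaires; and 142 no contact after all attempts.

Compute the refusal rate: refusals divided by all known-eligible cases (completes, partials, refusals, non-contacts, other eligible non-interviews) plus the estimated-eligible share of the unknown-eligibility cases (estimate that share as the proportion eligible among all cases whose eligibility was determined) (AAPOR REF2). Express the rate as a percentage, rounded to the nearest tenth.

Numerator → 118
Determined eligible → 772 + 75 + 118 + 142 + 52 = 1159
e = 1159 / (1159 + 427) = 1159 / 1586 = 0.7308
Estimated eligible among unknowns → 0.7308 × 503 = 367.59
Denominator → 1159 + 367.59 = 1526.59
REF2 = 118 / 1526.59 = 0.0773

7.7%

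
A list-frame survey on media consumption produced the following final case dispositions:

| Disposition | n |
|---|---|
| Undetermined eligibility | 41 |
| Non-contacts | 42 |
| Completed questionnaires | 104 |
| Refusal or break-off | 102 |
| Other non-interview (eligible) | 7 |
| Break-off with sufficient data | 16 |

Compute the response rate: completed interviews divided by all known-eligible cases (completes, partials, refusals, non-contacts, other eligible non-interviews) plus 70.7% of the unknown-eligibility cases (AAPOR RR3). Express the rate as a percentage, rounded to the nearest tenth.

Top → 104
Eligible (known) → 104 + 16 + 102 + 42 + 7 = 271
e × U → 0.7070 × 41 = 28.99
Denom → 271 + 28.99 = 299.99
RR3 = 104 / 299.99 = 0.3467

34.7%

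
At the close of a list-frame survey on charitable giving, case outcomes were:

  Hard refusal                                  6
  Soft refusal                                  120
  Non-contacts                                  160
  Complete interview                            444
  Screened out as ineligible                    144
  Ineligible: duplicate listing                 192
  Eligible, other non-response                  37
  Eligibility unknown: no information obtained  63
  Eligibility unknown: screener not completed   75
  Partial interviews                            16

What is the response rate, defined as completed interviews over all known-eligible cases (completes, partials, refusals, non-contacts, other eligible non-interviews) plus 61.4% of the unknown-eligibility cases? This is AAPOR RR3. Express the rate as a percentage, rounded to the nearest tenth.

Refusal or break-off = 6 + 120 = 126
Unknown if eligible = 75 + 63 = 138
Out of scope = 144 + 192 = 336
Num = 444
Eligible (known) = 444 + 16 + 126 + 160 + 37 = 783
Estimated eligible among unknowns = 0.6140 × 138 = 84.73
Denominator = 783 + 84.73 = 867.73
RR3 = 444 / 867.73 = 0.5117

51.2%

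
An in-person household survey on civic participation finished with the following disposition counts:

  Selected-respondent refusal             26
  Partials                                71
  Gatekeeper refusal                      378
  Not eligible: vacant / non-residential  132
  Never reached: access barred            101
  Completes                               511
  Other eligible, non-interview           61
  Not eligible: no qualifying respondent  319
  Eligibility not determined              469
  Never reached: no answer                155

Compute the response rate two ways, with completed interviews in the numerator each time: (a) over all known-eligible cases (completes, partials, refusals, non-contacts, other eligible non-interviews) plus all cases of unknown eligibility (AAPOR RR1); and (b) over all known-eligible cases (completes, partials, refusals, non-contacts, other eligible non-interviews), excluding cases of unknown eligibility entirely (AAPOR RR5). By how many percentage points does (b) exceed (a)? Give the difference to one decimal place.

Refusal or break-off = 378 + 26 = 404
Never reached = 155 + 101 = 256
Ineligible = 319 + 132 = 451
Num → 511
Base → 511 + 71 + 404 + 256 + 61 + 469 = 1772
RR1 = 511 / 1772 = 0.2884
Base → 511 + 71 + 404 + 256 + 61 = 1303
RR5 = 511 / 1303 = 0.3922
Difference = 39.22 − 28.84 = 10.38 percentage points

10.4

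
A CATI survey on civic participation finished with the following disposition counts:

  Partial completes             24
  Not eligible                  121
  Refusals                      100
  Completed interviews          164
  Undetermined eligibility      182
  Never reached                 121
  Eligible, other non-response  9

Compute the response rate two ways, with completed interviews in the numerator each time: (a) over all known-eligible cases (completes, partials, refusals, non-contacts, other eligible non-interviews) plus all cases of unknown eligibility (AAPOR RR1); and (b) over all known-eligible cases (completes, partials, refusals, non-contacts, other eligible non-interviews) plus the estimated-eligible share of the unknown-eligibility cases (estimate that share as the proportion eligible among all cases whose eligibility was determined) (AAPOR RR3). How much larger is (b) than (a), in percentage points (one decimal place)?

Top: 164
Denom: 164 + 24 + 100 + 121 + 9 + 182 = 600
RR1 = 164 / 600 = 0.2733
Determined eligible: 164 + 24 + 100 + 121 + 9 = 418
e = 418 / (418 + 121) = 418 / 539 = 0.7755
e × U: 0.7755 × 182 = 141.14
Denom: 418 + 141.14 = 559.14
RR3 = 164 / 559.14 = 0.2933
Difference = 29.33 − 27.33 = 2.00 percentage points

2.0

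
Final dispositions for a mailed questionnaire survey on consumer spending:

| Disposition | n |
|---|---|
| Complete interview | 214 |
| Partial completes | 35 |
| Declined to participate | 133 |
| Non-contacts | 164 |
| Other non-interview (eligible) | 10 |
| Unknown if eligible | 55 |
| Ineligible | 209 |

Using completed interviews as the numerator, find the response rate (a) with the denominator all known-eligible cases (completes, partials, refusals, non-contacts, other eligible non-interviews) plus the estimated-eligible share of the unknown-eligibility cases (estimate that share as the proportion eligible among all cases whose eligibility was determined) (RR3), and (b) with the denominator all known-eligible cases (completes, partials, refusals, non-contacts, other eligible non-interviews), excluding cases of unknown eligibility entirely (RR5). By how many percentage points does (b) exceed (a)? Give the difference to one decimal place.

2.6

Numerator = 214
Eligible (known) = 214 + 35 + 133 + 164 + 10 = 556
e = 556 / (556 + 209) = 556 / 765 = 0.7268
e × U = 0.7268 × 55 = 39.97
Denom = 556 + 39.97 = 595.97
RR3 = 214 / 595.97 = 0.3591
Denom = 214 + 35 + 133 + 164 + 10 = 556
RR5 = 214 / 556 = 0.3849
Difference = 38.49 − 35.91 = 2.58 percentage points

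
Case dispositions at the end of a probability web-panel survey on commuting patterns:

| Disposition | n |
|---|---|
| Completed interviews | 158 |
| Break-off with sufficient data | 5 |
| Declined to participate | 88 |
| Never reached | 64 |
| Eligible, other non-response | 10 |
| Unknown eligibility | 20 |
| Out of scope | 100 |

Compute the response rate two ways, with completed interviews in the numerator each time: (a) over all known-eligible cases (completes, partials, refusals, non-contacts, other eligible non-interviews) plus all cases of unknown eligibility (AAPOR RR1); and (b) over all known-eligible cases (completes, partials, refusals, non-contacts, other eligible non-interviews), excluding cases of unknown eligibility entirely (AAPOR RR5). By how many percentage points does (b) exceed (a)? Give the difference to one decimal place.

2.8

Numerator = 158
Denominator = 158 + 5 + 88 + 64 + 10 + 20 = 345
RR1 = 158 / 345 = 0.4580
Denominator = 158 + 5 + 88 + 64 + 10 = 325
RR5 = 158 / 325 = 0.4862
Difference = 48.62 − 45.80 = 2.82 percentage points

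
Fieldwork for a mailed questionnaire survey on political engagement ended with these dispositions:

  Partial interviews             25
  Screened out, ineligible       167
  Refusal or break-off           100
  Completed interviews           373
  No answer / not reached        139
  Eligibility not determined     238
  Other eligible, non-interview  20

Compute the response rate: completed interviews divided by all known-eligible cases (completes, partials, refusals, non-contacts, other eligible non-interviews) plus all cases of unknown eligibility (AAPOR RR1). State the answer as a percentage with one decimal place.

Top: 373
Denominator: 373 + 25 + 100 + 139 + 20 + 238 = 895
RR1 = 373 / 895 = 0.4168

41.7%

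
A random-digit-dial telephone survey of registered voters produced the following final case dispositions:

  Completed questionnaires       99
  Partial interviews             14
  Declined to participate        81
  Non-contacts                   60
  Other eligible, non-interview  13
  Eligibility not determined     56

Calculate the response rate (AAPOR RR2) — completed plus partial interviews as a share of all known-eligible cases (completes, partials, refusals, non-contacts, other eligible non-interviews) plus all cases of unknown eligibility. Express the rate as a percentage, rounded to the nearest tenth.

35.0%

Num = 99 + 14 = 113
Base = 99 + 14 + 81 + 60 + 13 + 56 = 323
RR2 = 113 / 323 = 0.3498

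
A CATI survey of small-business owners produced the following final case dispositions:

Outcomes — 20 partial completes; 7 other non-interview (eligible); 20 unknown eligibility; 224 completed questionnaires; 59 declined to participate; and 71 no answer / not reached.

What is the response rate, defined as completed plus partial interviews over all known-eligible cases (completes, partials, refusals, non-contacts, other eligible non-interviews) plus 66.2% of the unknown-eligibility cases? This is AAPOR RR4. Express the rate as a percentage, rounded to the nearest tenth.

61.9%

Top → 224 + 20 = 244
Determined eligible → 224 + 20 + 59 + 71 + 7 = 381
Eligible share of unknowns → 0.6620 × 20 = 13.24
Base → 381 + 13.24 = 394.24
RR4 = 244 / 394.24 = 0.6189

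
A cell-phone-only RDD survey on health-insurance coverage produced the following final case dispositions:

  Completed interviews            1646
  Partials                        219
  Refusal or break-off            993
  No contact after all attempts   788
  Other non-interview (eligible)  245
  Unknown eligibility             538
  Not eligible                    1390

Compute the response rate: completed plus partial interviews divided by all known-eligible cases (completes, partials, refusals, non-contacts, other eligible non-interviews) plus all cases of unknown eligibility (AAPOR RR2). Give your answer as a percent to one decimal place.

42.1%

Numerator = 1646 + 219 = 1865
Denominator = 1646 + 219 + 993 + 788 + 245 + 538 = 4429
RR2 = 1865 / 4429 = 0.4211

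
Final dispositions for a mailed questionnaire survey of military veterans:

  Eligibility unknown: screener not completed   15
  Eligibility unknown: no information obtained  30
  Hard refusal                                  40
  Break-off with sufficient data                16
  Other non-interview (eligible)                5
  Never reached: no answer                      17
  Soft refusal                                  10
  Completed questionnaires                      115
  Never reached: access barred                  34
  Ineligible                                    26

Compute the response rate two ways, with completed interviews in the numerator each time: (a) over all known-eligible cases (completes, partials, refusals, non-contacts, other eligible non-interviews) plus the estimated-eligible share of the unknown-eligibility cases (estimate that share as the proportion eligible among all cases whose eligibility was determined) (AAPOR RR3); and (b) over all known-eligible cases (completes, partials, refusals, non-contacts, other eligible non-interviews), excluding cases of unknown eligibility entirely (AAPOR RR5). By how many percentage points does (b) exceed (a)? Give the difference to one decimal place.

7.1

Refusal or break-off = 40 + 10 = 50
Never reached = 17 + 34 = 51
Unknown eligibility = 15 + 30 = 45
Top = 115
Known eligible = 115 + 16 + 50 + 51 + 5 = 237
e = 237 / (237 + 26) = 237 / 263 = 0.9011
e × U = 0.9011 × 45 = 40.55
Denom = 237 + 40.55 = 277.55
RR3 = 115 / 277.55 = 0.4143
Denom = 115 + 16 + 50 + 51 + 5 = 237
RR5 = 115 / 237 = 0.4852
Difference = 48.52 − 41.43 = 7.09 percentage points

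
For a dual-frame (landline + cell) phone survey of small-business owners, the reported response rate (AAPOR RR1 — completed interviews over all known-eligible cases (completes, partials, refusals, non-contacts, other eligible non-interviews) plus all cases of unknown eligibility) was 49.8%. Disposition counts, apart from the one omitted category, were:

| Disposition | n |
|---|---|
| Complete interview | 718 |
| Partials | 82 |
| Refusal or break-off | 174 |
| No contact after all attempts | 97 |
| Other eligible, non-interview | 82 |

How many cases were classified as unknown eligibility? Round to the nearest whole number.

289

RR1 = 718 / D = 0.498
D = 718 / 0.498 = 1441.8
Remaining denominator categories sum to 1153
unknown eligibility = 1441.8 − 1153 ≈ 289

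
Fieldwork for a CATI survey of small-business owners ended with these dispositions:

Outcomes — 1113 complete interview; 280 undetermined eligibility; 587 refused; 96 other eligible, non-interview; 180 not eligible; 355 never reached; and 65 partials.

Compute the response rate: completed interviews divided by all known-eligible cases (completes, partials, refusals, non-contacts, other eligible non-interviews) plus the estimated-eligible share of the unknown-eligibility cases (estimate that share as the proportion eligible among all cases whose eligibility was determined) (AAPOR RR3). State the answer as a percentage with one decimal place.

45.0%

Numerator → 1113
Known eligible → 1113 + 65 + 587 + 355 + 96 = 2216
e = 2216 / (2216 + 180) = 2216 / 2396 = 0.9249
Eligible share of unknowns → 0.9249 × 280 = 258.97
Denominator → 2216 + 258.97 = 2474.97
RR3 = 1113 / 2474.97 = 0.4497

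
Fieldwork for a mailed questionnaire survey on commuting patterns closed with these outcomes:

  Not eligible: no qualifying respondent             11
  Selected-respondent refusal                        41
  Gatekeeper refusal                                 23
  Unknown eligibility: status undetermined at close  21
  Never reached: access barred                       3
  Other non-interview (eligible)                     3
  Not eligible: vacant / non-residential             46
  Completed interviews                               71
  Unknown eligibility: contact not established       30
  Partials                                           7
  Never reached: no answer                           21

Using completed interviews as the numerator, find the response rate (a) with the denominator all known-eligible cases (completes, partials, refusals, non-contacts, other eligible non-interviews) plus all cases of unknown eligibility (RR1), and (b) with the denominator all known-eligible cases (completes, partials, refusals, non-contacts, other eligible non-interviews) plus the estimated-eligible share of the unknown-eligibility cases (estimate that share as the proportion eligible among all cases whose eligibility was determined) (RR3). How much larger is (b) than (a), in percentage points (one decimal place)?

Refusal or break-off = 23 + 41 = 64
Non-contacts = 21 + 3 = 24
Undetermined eligibility = 30 + 21 = 51
Screened out, ineligible = 11 + 46 = 57
Top = 71
Base = 71 + 7 + 64 + 24 + 3 + 51 = 220
RR1 = 71 / 220 = 0.3227
Determined eligible = 71 + 7 + 64 + 24 + 3 = 169
e = 169 / (169 + 57) = 169 / 226 = 0.7478
Estimated eligible among unknowns = 0.7478 × 51 = 38.14
Base = 169 + 38.14 = 207.14
RR3 = 71 / 207.14 = 0.3428
Difference = 34.28 − 32.27 = 2.01 percentage points

2.0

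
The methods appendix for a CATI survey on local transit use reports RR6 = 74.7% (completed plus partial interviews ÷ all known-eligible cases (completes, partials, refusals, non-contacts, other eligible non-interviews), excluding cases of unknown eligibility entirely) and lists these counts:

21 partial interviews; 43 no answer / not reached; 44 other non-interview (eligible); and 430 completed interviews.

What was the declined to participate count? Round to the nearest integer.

Numerator: 430 + 21 = 451
RR6 = 451 / D = 0.747
D = 451 / 0.747 = 603.7
Rest of base = 538
declined to participate = 603.7 − 538 ≈ 66

66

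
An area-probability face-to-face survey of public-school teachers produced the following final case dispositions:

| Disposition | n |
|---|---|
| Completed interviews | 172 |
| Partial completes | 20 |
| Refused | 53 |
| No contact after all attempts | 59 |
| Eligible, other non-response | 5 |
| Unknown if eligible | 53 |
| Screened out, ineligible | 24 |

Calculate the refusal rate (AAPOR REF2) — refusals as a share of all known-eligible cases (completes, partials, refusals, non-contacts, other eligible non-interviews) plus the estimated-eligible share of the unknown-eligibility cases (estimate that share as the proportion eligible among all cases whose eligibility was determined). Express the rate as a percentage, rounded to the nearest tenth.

Top = 53
Known eligible = 172 + 20 + 53 + 59 + 5 = 309
e = 309 / (309 + 24) = 309 / 333 = 0.9279
Estimated eligible among unknowns = 0.9279 × 53 = 49.18
Base = 309 + 49.18 = 358.18
REF2 = 53 / 358.18 = 0.1480

14.8%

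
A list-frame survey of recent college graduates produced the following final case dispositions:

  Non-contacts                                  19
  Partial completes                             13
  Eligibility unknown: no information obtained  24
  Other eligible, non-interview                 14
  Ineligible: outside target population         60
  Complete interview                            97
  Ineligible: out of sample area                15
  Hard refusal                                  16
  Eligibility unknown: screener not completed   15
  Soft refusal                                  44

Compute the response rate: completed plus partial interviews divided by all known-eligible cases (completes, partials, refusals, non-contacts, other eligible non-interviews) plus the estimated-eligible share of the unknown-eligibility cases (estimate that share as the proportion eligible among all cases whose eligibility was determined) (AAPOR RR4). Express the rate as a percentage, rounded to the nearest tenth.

47.5%

Refusals = 16 + 44 = 60
Undetermined eligibility = 15 + 24 = 39
Screened out, ineligible = 60 + 15 = 75
Num → 97 + 13 = 110
Determined eligible → 97 + 13 + 60 + 19 + 14 = 203
e = 203 / (203 + 75) = 203 / 278 = 0.7302
e × U → 0.7302 × 39 = 28.48
Denom → 203 + 28.48 = 231.48
RR4 = 110 / 231.48 = 0.4752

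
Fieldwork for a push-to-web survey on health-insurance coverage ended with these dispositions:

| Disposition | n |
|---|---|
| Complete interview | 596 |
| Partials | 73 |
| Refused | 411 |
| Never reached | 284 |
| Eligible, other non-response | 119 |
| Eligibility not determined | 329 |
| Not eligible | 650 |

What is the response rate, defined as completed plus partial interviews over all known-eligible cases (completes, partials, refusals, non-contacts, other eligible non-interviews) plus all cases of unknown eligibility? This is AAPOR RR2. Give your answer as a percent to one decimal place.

36.9%

Num: 596 + 73 = 669
Base: 596 + 73 + 411 + 284 + 119 + 329 = 1812
RR2 = 669 / 1812 = 0.3692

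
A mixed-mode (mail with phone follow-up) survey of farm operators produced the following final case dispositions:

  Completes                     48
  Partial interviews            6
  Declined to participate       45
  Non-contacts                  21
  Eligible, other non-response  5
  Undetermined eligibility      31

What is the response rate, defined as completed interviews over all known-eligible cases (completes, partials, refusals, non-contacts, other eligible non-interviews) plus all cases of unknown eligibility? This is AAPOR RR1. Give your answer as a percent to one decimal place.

Numerator = 48
Base = 48 + 6 + 45 + 21 + 5 + 31 = 156
RR1 = 48 / 156 = 0.3077

30.8%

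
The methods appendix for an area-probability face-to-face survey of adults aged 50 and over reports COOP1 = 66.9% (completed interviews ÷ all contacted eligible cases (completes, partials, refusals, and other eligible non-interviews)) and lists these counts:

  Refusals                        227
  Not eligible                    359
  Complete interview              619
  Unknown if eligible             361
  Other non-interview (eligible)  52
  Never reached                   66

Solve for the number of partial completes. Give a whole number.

27

COOP1 = 619 / D = 0.669
D = 619 / 0.669 = 925.3
Other denominator terms total 898
partial completes = 925.3 − 898 ≈ 27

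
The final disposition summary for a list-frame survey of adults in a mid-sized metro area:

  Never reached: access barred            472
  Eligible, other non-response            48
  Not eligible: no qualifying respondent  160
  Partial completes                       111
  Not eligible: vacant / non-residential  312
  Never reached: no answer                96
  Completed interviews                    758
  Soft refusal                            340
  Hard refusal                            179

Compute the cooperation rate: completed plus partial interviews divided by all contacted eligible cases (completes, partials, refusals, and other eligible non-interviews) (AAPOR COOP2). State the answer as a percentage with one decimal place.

Refusal or break-off = 179 + 340 = 519
No contact after all attempts = 96 + 472 = 568
Not eligible = 160 + 312 = 472
Numerator = 758 + 111 = 869
Denominator = 758 + 111 + 519 + 48 = 1436
COOP2 = 869 / 1436 = 0.6052

60.5%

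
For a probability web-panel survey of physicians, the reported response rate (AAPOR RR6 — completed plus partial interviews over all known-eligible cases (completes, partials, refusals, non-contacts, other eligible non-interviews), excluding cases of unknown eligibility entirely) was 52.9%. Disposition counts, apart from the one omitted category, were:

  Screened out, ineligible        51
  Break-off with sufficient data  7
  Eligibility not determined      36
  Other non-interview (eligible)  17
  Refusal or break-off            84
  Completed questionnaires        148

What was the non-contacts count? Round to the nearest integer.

37

Top: 148 + 7 = 155
RR6 = 155 / D = 0.529
D = 155 / 0.529 = 293.0
Rest of base = 256
non-contacts = 293.0 − 256 ≈ 37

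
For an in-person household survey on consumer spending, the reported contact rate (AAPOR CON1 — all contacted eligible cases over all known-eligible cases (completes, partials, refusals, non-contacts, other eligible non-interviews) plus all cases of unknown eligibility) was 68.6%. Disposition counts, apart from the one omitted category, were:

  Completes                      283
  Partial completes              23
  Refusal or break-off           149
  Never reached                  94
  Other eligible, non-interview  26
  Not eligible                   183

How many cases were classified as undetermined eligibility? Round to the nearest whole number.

126

Num = 283 + 23 + 149 + 26 = 481
CON1 = 481 / D = 0.686
D = 481 / 0.686 = 701.2
Remaining denominator categories sum to 575
undetermined eligibility = 701.2 − 575 ≈ 126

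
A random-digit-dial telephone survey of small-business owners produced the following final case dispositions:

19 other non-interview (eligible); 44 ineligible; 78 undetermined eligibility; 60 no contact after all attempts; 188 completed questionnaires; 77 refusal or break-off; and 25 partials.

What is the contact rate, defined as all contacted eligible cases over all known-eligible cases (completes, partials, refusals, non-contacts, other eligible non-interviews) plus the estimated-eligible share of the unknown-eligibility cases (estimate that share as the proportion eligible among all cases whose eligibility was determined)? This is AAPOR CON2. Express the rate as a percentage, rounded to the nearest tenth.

70.4%

Top = 188 + 25 + 77 + 19 = 309
Known eligible = 188 + 25 + 77 + 60 + 19 = 369
e = 369 / (369 + 44) = 369 / 413 = 0.8935
Estimated eligible among unknowns = 0.8935 × 78 = 69.69
Base = 369 + 69.69 = 438.69
CON2 = 309 / 438.69 = 0.7044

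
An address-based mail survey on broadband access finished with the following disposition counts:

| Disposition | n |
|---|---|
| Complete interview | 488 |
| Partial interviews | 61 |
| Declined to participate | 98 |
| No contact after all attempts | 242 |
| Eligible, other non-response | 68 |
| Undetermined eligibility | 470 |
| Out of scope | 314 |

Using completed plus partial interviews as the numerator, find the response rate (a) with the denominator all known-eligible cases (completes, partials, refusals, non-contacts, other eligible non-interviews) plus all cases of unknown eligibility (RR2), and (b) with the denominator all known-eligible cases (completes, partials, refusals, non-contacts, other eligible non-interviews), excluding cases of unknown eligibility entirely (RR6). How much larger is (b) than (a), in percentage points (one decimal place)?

18.9

Num → 488 + 61 = 549
Denom → 488 + 61 + 98 + 242 + 68 + 470 = 1427
RR2 = 549 / 1427 = 0.3847
Denom → 488 + 61 + 98 + 242 + 68 = 957
RR6 = 549 / 957 = 0.5737
Difference = 57.37 − 38.47 = 18.90 percentage points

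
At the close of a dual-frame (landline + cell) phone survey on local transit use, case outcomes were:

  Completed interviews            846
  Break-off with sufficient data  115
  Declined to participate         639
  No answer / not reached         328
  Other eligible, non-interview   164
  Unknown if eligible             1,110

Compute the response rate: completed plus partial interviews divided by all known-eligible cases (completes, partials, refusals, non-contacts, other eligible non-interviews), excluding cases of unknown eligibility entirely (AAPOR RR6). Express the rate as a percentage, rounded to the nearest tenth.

Numerator: 846 + 115 = 961
Base: 846 + 115 + 639 + 328 + 164 = 2092
RR6 = 961 / 2092 = 0.4594

45.9%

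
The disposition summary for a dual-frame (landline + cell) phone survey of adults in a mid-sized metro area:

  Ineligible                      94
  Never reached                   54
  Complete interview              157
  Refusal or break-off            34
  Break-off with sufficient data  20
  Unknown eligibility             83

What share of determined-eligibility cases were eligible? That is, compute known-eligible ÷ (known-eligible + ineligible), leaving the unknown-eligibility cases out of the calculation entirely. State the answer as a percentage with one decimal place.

Eligible (known) = 157 + 20 + 34 + 54 = 265
e = 265 / (265 + 94) = 265 / 359 = 0.7382

73.8%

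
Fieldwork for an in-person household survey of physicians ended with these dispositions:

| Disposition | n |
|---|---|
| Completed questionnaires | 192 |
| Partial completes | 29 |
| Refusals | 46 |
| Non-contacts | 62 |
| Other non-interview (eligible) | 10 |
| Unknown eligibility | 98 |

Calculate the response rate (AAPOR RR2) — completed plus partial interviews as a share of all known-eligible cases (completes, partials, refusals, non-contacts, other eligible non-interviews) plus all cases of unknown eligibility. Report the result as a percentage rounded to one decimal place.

Top: 192 + 29 = 221
Denominator: 192 + 29 + 46 + 62 + 10 + 98 = 437
RR2 = 221 / 437 = 0.5057

50.6%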